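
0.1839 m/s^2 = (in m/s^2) 0.1839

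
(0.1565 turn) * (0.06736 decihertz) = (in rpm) 0.06325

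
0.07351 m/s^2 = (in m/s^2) 0.07351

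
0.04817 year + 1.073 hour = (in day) 17.63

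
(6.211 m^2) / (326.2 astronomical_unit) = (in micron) 1.273e-07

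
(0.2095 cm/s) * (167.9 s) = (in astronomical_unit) 2.351e-12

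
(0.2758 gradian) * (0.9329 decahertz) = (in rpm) 0.3859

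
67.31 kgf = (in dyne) 6.601e+07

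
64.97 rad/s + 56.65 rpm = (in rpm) 677.1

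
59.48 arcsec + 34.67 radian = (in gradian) 2207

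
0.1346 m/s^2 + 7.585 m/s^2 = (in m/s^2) 7.72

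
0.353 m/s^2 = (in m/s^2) 0.353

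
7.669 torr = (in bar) 0.01022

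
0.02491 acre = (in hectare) 0.01008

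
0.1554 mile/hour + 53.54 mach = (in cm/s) 1.823e+06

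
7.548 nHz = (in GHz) 7.548e-18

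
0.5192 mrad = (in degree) 0.02975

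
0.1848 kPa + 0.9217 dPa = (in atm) 0.001825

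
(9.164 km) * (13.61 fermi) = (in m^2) 1.247e-10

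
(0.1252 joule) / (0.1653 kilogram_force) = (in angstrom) 7.723e+08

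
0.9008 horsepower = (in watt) 671.7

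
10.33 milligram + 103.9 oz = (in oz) 103.9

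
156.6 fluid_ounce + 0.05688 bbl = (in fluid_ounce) 462.4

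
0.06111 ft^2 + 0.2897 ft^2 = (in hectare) 3.259e-06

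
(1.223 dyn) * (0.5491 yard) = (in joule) 6.141e-06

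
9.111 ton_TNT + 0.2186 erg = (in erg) 3.812e+17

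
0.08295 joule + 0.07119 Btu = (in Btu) 0.07127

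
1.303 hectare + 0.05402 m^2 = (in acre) 3.22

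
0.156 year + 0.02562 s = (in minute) 8.199e+04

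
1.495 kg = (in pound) 3.296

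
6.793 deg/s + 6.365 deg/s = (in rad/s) 0.2297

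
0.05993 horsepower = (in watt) 44.69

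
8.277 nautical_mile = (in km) 15.33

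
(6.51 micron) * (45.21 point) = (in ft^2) 1.118e-06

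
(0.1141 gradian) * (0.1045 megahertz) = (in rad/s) 187.3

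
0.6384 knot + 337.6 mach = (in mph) 2.571e+05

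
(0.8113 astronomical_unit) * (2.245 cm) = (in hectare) 2.725e+05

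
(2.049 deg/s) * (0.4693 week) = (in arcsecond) 2.094e+09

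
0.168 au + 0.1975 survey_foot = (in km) 2.513e+07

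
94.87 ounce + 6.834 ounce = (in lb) 6.356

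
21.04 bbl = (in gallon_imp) 735.8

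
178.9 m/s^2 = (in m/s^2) 178.9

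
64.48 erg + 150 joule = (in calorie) 35.85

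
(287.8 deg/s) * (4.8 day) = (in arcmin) 7.161e+09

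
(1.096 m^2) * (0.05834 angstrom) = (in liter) 6.394e-09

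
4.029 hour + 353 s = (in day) 0.172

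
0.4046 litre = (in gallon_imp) 0.089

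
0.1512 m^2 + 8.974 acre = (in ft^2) 3.909e+05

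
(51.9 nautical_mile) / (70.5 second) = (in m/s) 1363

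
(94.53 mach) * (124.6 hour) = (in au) 0.09651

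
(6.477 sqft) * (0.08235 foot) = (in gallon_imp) 3.322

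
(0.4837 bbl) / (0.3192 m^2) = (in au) 1.61e-12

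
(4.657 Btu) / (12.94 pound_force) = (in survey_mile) 0.05304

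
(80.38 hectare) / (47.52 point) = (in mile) 2.979e+04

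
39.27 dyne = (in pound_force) 8.828e-05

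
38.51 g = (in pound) 0.0849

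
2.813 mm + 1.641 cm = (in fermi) 1.922e+13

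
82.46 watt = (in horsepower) 0.1106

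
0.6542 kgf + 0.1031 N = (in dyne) 6.519e+05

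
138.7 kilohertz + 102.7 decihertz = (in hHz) 1387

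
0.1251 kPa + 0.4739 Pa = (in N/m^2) 125.6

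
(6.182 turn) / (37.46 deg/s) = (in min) 0.9902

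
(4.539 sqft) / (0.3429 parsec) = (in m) 3.985e-17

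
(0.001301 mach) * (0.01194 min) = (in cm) 31.74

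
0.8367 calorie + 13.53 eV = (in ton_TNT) 8.367e-10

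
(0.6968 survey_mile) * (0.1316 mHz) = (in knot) 0.2869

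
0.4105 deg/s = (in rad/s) 0.007165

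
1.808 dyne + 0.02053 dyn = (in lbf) 4.111e-06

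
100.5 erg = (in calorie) 2.402e-06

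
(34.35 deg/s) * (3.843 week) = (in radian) 1.393e+06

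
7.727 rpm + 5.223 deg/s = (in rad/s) 0.9003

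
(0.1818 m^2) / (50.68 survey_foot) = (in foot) 0.03861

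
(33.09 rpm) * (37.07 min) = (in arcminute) 2.65e+07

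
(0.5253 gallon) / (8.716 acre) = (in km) 5.637e-11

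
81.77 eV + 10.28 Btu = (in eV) 6.77e+22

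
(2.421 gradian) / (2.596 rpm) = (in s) 0.1399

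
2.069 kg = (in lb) 4.561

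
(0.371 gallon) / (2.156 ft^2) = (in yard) 0.007668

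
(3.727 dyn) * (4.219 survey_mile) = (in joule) 0.2531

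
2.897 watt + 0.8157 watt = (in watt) 3.713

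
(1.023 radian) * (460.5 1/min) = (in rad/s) 7.852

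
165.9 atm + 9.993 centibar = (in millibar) 1.682e+05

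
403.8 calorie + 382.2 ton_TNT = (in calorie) 3.822e+11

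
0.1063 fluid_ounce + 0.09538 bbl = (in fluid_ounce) 512.9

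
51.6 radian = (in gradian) 3285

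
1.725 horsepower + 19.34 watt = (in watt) 1306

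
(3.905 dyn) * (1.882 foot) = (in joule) 2.24e-05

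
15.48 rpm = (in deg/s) 92.88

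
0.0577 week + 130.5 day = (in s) 1.131e+07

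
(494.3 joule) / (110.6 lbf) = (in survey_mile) 0.0006243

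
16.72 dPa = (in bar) 1.672e-05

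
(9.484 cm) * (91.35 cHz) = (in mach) 0.0002544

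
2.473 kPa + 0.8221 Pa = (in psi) 0.3588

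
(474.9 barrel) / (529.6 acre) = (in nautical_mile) 1.902e-08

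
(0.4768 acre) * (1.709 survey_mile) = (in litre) 5.307e+09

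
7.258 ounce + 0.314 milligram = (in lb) 0.4536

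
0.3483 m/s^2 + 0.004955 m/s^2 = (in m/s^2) 0.3533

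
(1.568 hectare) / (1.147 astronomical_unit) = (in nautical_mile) 4.934e-11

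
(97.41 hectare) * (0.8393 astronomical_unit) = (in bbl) 7.693e+17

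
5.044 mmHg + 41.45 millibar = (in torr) 36.13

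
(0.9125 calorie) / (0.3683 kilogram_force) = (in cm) 105.7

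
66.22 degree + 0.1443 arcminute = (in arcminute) 3973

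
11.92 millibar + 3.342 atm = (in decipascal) 3.398e+06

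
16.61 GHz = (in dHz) 1.661e+11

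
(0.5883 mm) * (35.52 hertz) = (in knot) 0.04062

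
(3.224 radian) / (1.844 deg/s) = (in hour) 0.02783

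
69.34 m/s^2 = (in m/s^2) 69.34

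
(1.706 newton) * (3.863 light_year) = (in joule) 6.235e+16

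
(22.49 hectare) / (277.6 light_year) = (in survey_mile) 5.321e-17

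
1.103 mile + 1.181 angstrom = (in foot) 5824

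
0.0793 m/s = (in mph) 0.1774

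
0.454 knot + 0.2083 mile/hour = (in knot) 0.635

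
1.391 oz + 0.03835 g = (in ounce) 1.392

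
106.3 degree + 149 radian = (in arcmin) 5.186e+05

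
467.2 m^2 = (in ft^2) 5029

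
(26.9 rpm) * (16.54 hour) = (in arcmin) 5.766e+08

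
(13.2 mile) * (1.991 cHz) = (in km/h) 1523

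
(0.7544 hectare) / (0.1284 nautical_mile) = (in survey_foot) 104.1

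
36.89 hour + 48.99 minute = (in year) 0.004304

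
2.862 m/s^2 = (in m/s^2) 2.862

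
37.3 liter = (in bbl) 0.2346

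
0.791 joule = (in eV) 4.937e+18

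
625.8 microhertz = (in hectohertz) 6.258e-06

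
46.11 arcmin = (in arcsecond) 2767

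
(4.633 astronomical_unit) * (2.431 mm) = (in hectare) 1.685e+05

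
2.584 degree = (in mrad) 45.1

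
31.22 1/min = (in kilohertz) 0.0005203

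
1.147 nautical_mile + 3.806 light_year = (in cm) 3.601e+18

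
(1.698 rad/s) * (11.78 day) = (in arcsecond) 3.565e+11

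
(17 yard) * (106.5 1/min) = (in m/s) 27.59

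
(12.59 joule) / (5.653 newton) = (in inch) 87.68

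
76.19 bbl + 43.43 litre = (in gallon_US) 3211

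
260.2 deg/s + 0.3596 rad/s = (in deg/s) 280.8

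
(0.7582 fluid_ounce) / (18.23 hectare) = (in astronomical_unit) 8.222e-22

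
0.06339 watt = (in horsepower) 8.501e-05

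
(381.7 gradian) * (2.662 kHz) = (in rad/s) 1.596e+04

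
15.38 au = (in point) 6.522e+15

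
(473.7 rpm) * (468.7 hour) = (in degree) 4.796e+09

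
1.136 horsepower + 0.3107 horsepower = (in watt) 1079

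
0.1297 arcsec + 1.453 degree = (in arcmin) 87.18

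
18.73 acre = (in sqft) 8.159e+05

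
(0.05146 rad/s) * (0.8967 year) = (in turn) 2.316e+05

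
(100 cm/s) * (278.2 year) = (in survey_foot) 2.878e+10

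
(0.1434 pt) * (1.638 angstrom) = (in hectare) 8.286e-19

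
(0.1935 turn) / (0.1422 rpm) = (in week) 0.000135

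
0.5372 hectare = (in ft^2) 5.782e+04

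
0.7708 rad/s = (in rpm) 7.361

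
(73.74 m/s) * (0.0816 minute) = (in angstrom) 3.61e+12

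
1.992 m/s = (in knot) 3.872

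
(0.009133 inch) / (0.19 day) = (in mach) 4.15e-11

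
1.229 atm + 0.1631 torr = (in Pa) 1.246e+05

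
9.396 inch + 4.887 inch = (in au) 2.425e-12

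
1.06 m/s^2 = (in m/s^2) 1.06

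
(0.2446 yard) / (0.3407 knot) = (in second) 1.276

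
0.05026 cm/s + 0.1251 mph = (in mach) 0.0001657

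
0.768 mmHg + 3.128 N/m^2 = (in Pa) 105.5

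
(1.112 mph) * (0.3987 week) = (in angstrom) 1.199e+15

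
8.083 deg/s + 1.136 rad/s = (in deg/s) 73.17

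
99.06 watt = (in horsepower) 0.1328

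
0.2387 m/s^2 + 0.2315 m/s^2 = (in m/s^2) 0.4702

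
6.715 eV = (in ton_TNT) 2.571e-28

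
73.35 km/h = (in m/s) 20.38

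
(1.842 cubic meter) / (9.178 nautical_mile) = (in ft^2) 0.001166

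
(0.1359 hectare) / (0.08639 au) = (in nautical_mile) 5.678e-11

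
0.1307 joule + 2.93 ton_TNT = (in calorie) 2.93e+09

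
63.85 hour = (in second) 2.299e+05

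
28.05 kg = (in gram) 2.805e+04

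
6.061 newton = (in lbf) 1.363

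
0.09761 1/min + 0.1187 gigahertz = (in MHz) 118.7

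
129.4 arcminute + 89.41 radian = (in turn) 14.24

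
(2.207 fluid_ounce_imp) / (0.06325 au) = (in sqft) 7.134e-14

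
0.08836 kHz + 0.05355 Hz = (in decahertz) 8.841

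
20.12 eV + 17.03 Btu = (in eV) 1.121e+23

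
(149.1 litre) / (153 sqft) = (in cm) 1.049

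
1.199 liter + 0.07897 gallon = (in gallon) 0.3957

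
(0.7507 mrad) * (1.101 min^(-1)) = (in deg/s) 0.0007893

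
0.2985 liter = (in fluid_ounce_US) 10.09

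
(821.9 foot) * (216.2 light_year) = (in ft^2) 5.515e+21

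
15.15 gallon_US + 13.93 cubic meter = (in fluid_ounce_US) 4.73e+05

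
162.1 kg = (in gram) 1.621e+05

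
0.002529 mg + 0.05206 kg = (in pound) 0.1148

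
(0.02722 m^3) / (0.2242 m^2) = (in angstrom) 1.214e+09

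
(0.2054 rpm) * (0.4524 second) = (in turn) 0.001549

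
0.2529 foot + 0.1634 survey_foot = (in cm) 12.69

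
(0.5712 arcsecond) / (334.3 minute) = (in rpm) 1.318e-09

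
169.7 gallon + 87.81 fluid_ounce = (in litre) 645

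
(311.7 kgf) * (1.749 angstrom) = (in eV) 3.337e+12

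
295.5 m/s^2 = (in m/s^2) 295.5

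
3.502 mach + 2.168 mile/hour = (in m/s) 1193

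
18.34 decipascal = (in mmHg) 0.01376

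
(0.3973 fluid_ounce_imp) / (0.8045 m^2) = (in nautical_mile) 7.577e-09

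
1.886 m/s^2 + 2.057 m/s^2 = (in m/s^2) 3.943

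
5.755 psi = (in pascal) 3.968e+04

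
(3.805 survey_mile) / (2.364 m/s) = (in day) 0.02998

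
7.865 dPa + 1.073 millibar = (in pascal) 108.1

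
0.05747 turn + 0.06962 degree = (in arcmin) 1246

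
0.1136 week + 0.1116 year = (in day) 41.53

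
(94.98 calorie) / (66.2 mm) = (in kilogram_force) 612.1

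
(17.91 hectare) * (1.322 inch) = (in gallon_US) 1.589e+06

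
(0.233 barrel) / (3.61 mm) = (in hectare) 0.001026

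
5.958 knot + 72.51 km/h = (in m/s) 23.21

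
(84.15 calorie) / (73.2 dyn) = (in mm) 4.81e+08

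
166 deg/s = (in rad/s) 2.897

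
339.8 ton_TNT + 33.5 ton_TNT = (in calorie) 3.733e+11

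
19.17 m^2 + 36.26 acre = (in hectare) 14.68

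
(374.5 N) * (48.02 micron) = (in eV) 1.122e+17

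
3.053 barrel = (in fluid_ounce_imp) 1.708e+04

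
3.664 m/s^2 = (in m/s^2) 3.664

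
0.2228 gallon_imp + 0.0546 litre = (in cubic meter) 0.001067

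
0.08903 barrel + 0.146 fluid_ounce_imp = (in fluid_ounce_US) 478.8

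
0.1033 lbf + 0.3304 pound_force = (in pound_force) 0.4337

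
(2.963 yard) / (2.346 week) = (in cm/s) 0.000191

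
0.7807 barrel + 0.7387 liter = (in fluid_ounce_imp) 4394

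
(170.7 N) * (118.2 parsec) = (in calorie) 1.488e+20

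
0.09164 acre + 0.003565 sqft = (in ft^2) 3992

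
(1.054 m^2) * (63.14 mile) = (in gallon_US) 2.829e+07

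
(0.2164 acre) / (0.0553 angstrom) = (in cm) 1.584e+16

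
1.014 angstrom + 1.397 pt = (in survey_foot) 0.001617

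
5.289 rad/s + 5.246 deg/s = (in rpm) 51.38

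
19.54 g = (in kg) 0.01954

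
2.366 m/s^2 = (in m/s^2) 2.366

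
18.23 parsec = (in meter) 5.625e+17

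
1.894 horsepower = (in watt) 1412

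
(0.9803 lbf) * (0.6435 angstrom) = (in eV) 1.751e+09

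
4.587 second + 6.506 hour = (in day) 0.2711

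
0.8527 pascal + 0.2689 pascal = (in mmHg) 0.008413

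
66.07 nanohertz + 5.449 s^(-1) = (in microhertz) 5.449e+06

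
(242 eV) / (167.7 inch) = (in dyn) 9.102e-13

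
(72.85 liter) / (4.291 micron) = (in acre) 4.195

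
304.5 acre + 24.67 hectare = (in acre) 365.5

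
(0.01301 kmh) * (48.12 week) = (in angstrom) 1.052e+15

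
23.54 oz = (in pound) 1.471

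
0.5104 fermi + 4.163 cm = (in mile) 2.587e-05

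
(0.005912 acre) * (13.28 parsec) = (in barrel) 6.166e+19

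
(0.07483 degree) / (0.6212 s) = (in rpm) 0.02008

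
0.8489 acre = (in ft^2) 3.698e+04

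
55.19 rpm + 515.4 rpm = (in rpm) 570.6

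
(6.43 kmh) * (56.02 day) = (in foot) 2.836e+07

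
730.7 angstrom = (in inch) 2.877e-06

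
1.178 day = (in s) 1.018e+05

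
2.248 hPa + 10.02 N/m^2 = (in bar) 0.002348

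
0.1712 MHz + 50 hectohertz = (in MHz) 0.1762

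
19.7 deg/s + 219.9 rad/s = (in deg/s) 1.262e+04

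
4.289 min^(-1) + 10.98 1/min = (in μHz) 2.545e+05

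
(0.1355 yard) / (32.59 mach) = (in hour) 3.101e-09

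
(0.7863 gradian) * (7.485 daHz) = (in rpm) 8.828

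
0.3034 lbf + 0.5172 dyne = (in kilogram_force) 0.1376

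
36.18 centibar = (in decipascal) 3.618e+05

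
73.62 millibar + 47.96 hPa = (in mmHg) 91.19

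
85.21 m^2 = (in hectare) 0.008521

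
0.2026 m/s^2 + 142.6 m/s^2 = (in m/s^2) 142.8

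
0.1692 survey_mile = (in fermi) 2.723e+17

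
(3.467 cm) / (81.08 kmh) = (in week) 2.545e-09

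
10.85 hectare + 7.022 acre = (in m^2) 1.369e+05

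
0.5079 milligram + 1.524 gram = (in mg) 1525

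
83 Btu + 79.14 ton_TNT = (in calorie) 7.914e+10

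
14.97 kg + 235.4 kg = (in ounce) 8832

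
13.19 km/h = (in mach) 0.01076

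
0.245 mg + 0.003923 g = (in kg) 4.168e-06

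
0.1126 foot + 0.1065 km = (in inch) 4194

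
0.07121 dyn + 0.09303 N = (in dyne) 9303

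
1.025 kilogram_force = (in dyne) 1.005e+06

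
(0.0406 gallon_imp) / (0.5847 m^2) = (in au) 2.11e-15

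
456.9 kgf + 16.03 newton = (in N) 4497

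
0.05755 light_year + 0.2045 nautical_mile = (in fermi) 5.445e+29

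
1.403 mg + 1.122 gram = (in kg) 0.001123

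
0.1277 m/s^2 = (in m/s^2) 0.1277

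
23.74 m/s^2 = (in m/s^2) 23.74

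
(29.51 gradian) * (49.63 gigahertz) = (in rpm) 2.197e+11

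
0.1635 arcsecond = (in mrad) 0.0007927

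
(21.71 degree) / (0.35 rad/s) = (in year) 3.433e-08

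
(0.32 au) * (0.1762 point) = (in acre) 735.3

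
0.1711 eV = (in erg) 2.741e-13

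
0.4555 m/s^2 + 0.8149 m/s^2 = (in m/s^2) 1.27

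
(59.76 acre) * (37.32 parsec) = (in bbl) 1.752e+24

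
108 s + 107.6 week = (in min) 1.085e+06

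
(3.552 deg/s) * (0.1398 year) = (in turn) 4.35e+04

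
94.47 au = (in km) 1.413e+10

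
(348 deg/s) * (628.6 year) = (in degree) 6.899e+12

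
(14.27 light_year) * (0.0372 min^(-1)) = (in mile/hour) 1.872e+14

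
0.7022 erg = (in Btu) 6.656e-11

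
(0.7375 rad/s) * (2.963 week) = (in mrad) 1.322e+09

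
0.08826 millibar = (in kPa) 0.008826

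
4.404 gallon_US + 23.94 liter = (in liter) 40.61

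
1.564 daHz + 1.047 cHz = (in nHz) 1.565e+10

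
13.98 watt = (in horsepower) 0.01875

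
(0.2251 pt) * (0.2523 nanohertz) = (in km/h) 7.213e-14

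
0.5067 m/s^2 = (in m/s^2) 0.5067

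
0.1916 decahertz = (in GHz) 1.916e-09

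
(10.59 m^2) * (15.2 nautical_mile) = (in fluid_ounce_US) 1.008e+10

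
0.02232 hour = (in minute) 1.339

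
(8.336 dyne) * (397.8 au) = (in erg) 4.961e+16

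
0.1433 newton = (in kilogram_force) 0.01461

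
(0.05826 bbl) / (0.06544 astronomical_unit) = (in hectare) 9.462e-17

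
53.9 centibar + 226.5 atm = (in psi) 3336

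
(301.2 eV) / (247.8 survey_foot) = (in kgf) 6.515e-20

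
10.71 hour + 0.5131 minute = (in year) 0.001224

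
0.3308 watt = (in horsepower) 0.0004436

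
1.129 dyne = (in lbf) 2.538e-06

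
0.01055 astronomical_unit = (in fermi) 1.578e+24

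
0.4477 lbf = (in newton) 1.991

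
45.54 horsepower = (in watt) 3.396e+04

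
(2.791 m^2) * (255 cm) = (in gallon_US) 1880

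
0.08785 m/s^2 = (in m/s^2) 0.08785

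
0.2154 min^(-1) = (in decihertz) 0.0359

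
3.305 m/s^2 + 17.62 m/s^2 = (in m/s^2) 20.93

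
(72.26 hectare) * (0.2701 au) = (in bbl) 1.836e+17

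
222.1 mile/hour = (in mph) 222.1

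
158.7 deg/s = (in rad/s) 2.77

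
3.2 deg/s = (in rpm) 0.5333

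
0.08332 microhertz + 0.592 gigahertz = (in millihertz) 5.92e+11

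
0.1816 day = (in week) 0.02594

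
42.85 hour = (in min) 2571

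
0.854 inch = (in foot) 0.07117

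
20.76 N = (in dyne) 2.076e+06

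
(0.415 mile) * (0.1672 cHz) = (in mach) 0.00328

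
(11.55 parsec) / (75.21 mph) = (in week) 1.753e+10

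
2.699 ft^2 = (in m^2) 0.2507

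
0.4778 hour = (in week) 0.002844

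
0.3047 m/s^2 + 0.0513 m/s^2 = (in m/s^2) 0.356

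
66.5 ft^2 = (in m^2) 6.178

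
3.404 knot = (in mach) 0.005143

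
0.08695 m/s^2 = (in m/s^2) 0.08695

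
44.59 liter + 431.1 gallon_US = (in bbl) 10.54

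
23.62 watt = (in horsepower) 0.03167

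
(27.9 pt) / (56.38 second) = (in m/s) 0.0001746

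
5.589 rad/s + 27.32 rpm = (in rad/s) 8.45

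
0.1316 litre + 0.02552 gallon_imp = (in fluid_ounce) 8.373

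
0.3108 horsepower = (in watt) 231.8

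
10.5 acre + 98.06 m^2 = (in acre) 10.52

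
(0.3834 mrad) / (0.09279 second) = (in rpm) 0.03946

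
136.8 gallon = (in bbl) 3.257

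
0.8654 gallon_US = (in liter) 3.276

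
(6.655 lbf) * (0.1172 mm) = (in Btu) 3.288e-06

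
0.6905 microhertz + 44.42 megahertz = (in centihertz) 4.442e+09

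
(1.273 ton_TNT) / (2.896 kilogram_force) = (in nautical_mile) 1.013e+05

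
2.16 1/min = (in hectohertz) 0.00036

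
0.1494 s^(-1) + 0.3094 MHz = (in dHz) 3.094e+06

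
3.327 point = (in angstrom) 1.174e+07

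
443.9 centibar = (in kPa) 443.9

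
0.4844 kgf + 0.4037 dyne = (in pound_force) 1.068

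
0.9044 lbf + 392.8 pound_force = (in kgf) 178.6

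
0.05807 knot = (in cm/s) 2.987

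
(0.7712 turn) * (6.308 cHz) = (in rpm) 2.919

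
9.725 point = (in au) 2.293e-14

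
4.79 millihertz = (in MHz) 4.79e-09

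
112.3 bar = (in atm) 110.8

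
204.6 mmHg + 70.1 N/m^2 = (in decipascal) 2.735e+05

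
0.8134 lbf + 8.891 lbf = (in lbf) 9.704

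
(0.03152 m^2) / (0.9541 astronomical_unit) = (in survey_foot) 7.245e-13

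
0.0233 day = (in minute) 33.55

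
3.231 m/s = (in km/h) 11.63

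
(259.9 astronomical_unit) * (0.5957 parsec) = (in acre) 1.766e+26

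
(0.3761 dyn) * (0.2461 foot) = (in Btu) 2.674e-10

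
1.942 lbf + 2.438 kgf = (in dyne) 3.255e+06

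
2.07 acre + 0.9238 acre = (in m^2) 1.212e+04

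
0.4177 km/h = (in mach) 0.0003408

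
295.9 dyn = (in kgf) 0.0003017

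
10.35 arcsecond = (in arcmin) 0.1725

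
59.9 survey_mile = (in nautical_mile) 52.05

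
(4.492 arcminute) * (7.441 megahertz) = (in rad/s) 9723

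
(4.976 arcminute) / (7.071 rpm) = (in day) 2.262e-08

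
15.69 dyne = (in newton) 0.0001569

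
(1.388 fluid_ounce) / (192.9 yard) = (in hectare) 2.327e-11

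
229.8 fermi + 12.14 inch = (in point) 874.1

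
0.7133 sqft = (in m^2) 0.06627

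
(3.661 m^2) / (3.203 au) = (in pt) 2.166e-08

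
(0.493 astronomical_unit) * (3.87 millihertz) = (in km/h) 1.028e+09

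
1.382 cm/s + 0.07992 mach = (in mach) 0.07996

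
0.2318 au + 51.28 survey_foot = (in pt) 9.83e+13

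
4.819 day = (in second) 4.164e+05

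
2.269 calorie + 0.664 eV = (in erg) 9.493e+07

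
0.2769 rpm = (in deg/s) 1.661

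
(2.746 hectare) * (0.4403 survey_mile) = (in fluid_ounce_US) 6.58e+11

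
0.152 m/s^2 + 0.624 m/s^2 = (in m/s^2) 0.776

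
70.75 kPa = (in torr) 530.7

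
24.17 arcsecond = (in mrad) 0.1172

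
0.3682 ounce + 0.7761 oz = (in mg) 3.244e+04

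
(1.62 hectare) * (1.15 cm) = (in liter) 1.863e+05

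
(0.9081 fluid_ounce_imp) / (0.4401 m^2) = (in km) 5.863e-08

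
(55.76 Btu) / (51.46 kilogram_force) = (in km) 0.1166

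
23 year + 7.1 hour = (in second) 7.254e+08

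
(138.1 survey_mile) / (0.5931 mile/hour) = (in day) 9.702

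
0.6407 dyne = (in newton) 6.407e-06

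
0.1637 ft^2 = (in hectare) 1.521e-06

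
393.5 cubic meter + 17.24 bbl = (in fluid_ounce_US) 1.34e+07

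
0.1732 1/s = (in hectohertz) 0.001732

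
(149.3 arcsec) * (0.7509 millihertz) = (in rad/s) 5.435e-07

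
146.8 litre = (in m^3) 0.1468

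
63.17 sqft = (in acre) 0.00145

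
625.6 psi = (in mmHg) 3.235e+04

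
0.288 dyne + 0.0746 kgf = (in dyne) 7.316e+04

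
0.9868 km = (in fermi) 9.868e+17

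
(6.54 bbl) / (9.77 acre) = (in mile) 1.634e-08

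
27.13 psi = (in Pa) 1.871e+05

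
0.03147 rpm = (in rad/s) 0.003296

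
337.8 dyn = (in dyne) 337.8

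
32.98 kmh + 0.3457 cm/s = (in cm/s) 916.5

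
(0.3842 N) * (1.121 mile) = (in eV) 4.326e+21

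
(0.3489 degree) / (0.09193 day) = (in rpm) 7.321e-06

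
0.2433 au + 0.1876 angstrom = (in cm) 3.64e+12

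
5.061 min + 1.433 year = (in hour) 1.255e+04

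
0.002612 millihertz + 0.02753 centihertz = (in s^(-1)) 0.0002779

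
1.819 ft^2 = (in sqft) 1.819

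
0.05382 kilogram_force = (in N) 0.5278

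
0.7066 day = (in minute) 1018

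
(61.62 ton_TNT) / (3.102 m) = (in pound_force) 1.868e+10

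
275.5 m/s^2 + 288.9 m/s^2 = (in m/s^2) 564.4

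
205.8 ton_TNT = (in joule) 8.611e+11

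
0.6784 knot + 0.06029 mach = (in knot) 40.58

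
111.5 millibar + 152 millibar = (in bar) 0.2635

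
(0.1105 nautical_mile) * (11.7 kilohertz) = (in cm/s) 2.394e+08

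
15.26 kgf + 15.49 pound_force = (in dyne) 2.186e+07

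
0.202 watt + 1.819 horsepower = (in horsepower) 1.819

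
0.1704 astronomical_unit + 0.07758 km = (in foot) 8.363e+10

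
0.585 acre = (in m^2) 2367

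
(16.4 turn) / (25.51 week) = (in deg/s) 0.0003827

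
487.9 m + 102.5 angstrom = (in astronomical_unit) 3.261e-09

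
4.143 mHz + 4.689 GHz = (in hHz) 4.689e+07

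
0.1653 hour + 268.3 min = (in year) 0.0005293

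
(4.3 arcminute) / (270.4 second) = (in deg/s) 0.000265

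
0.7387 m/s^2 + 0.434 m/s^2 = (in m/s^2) 1.173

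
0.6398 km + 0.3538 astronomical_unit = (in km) 5.293e+07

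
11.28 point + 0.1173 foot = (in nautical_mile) 2.145e-05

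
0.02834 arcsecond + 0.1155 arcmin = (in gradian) 0.002148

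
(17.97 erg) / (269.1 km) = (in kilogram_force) 6.809e-13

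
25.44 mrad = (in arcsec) 5247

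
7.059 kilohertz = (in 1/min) 4.235e+05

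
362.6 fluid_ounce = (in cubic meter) 0.01072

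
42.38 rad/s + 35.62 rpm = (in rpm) 440.3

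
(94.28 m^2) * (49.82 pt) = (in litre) 1657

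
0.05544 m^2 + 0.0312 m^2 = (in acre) 2.141e-05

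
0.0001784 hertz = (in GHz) 1.784e-13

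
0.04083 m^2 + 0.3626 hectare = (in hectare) 0.3626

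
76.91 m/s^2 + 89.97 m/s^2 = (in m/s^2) 166.9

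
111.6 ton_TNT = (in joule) 4.669e+11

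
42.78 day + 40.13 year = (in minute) 2.115e+07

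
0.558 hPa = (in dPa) 558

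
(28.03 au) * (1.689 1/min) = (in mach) 3.467e+08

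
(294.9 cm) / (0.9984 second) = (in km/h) 10.63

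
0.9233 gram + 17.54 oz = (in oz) 17.57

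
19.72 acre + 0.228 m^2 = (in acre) 19.72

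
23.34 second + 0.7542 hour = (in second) 2738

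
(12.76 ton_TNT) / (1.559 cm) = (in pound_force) 7.699e+11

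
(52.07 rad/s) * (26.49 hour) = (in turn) 7.903e+05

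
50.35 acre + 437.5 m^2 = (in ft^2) 2.198e+06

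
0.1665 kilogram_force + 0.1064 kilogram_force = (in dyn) 2.676e+05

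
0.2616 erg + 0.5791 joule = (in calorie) 0.1384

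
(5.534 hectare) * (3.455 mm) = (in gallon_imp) 4.206e+04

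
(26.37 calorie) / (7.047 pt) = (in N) 4.438e+04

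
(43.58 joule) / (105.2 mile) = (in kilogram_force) 2.625e-05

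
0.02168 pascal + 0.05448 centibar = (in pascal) 54.5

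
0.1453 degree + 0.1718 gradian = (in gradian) 0.3332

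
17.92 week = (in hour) 3011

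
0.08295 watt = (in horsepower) 0.0001112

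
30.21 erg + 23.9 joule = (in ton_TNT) 5.712e-09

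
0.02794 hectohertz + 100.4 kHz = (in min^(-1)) 6.024e+06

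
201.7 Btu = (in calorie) 5.086e+04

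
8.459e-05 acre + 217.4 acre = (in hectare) 87.98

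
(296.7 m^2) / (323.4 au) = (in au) 4.099e-23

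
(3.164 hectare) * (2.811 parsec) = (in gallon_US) 7.25e+23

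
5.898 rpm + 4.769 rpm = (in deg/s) 64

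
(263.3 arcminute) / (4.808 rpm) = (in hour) 4.226e-05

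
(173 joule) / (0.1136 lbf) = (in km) 0.3424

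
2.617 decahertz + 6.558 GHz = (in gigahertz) 6.558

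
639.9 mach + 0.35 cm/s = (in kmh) 7.844e+05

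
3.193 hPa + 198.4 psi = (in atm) 13.5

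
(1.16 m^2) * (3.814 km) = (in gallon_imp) 9.732e+05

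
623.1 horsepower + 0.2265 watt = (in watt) 4.646e+05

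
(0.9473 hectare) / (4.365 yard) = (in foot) 7787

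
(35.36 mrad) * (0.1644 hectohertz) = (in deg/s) 33.31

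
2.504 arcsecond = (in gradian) 0.0007728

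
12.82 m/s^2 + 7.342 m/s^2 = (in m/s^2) 20.16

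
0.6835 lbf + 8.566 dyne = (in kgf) 0.31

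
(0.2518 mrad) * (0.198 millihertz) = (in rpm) 4.761e-07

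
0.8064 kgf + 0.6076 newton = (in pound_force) 1.914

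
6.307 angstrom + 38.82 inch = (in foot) 3.235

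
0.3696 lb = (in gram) 167.6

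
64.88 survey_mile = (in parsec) 3.384e-12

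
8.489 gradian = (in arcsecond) 2.75e+04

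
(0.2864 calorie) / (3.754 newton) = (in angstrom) 3.192e+09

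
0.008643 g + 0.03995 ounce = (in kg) 0.001141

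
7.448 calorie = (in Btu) 0.02954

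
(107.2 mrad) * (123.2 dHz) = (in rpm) 12.61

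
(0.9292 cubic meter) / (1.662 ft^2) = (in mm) 6018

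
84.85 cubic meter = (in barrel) 533.7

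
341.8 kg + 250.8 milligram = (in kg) 341.8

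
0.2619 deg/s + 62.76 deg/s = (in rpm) 10.5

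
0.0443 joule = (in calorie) 0.01059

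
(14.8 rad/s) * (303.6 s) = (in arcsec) 9.268e+08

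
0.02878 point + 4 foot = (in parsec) 3.951e-17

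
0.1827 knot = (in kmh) 0.3384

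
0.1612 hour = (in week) 0.0009595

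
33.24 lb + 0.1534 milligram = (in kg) 15.08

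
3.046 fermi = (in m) 3.046e-15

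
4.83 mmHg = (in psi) 0.0934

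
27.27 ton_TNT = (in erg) 1.141e+18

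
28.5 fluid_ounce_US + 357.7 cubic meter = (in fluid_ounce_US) 1.21e+07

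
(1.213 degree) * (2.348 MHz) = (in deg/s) 2.848e+06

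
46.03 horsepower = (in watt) 3.432e+04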